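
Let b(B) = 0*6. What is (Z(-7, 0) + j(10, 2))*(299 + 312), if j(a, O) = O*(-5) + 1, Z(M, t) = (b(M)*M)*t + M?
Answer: -9776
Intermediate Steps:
b(B) = 0
Z(M, t) = M (Z(M, t) = (0*M)*t + M = 0*t + M = 0 + M = M)
j(a, O) = 1 - 5*O (j(a, O) = -5*O + 1 = 1 - 5*O)
(Z(-7, 0) + j(10, 2))*(299 + 312) = (-7 + (1 - 5*2))*(299 + 312) = (-7 + (1 - 10))*611 = (-7 - 9)*611 = -16*611 = -9776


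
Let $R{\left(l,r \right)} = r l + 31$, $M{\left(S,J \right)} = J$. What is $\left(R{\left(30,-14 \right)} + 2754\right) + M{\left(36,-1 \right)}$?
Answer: $2364$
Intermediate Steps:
$R{\left(l,r \right)} = 31 + l r$ ($R{\left(l,r \right)} = l r + 31 = 31 + l r$)
$\left(R{\left(30,-14 \right)} + 2754\right) + M{\left(36,-1 \right)} = \left(\left(31 + 30 \left(-14\right)\right) + 2754\right) - 1 = \left(\left(31 - 420\right) + 2754\right) - 1 = \left(-389 + 2754\right) - 1 = 2365 - 1 = 2364$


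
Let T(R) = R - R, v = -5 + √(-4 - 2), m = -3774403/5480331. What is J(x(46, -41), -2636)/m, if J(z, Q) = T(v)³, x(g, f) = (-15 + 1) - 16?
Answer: 0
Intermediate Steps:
m = -3774403/5480331 (m = -3774403*1/5480331 = -3774403/5480331 ≈ -0.68872)
x(g, f) = -30 (x(g, f) = -14 - 16 = -30)
v = -5 + I*√6 (v = -5 + √(-6) = -5 + I*√6 ≈ -5.0 + 2.4495*I)
T(R) = 0
J(z, Q) = 0 (J(z, Q) = 0³ = 0)
J(x(46, -41), -2636)/m = 0/(-3774403/5480331) = 0*(-5480331/3774403) = 0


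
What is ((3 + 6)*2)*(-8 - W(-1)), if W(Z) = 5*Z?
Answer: -54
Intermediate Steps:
((3 + 6)*2)*(-8 - W(-1)) = ((3 + 6)*2)*(-8 - 5*(-1)) = (9*2)*(-8 - 1*(-5)) = 18*(-8 + 5) = 18*(-3) = -54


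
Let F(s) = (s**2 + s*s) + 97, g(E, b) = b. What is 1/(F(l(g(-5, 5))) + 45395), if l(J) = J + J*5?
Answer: 1/47292 ≈ 2.1145e-5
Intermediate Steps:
l(J) = 6*J (l(J) = J + 5*J = 6*J)
F(s) = 97 + 2*s**2 (F(s) = (s**2 + s**2) + 97 = 2*s**2 + 97 = 97 + 2*s**2)
1/(F(l(g(-5, 5))) + 45395) = 1/((97 + 2*(6*5)**2) + 45395) = 1/((97 + 2*30**2) + 45395) = 1/((97 + 2*900) + 45395) = 1/((97 + 1800) + 45395) = 1/(1897 + 45395) = 1/47292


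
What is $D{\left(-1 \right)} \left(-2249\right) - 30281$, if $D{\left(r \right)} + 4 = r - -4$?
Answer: $-28032$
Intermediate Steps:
$D{\left(r \right)} = r$ ($D{\left(r \right)} = -4 + \left(r - -4\right) = -4 + \left(r + 4\right) = -4 + \left(4 + r\right) = r$)
$D{\left(-1 \right)} \left(-2249\right) - 30281 = \left(-1\right) \left(-2249\right) - 30281 = 2249 - 30281 = -28032$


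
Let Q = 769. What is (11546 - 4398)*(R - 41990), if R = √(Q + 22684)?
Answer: -300144520 + 7148*√23453 ≈ -2.9905e+8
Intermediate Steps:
R = √23453 (R = √(769 + 22684) = √23453 ≈ 153.14)
(11546 - 4398)*(R - 41990) = (11546 - 4398)*(√23453 - 41990) = 7148*(-41990 + √23453) = -300144520 + 7148*√23453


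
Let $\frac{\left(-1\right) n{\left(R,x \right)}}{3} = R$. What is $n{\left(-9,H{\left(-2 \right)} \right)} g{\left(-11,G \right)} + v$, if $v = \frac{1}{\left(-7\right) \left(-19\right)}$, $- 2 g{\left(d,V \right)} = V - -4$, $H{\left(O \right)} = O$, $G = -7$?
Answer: $\frac{10775}{266} \approx 40.508$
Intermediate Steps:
$g{\left(d,V \right)} = -2 - \frac{V}{2}$ ($g{\left(d,V \right)} = - \frac{V - -4}{2} = - \frac{V + 4}{2} = - \frac{4 + V}{2} = -2 - \frac{V}{2}$)
$n{\left(R,x \right)} = - 3 R$
$v = \frac{1}{133} \approx 0.0075188$
$n{\left(-9,H{\left(-2 \right)} \right)} g{\left(-11,G \right)} + v = \left(-3\right) \left(-9\right) \left(-2 - - \frac{7}{2}\right) + \frac{1}{133} = 27 \left(-2 + \frac{7}{2}\right) + \frac{1}{133} = 27 \cdot \frac{3}{2} + \frac{1}{133} = \frac{81}{2} + \frac{1}{133} = \frac{10775}{266}$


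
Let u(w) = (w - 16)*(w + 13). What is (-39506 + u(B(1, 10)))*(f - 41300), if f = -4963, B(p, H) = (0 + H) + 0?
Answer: 1834050372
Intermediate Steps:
B(p, H) = H (B(p, H) = H + 0 = H)
u(w) = (-16 + w)*(13 + w)
(-39506 + u(B(1, 10)))*(f - 41300) = (-39506 + (-208 + 10**2 - 3*10))*(-4963 - 41300) = (-39506 + (-208 + 100 - 30))*(-46263) = (-39506 - 138)*(-46263) = -39644*(-46263) = 1834050372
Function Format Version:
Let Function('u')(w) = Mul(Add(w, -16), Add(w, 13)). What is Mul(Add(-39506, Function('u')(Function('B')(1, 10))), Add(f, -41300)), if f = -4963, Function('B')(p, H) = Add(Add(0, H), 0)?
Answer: 1834050372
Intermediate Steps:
Function('B')(p, H) = H (Function('B')(p, H) = Add(H, 0) = H)
Function('u')(w) = Mul(Add(-16, w), Add(13, w))
Mul(Add(-39506, Function('u')(Function('B')(1, 10))), Add(f, -41300)) = Mul(Add(-39506, Add(-208, Pow(10, 2), Mul(-3, 10))), Add(-4963, -41300)) = Mul(Add(-39506, Add(-208, 100, -30)), -46263) = Mul(Add(-39506, -138), -46263) = Mul(-39644, -46263) = 1834050372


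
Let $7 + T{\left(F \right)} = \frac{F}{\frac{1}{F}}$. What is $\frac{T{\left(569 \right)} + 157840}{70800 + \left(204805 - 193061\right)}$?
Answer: $\frac{240797}{41272} \approx 5.8344$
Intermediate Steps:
$T{\left(F \right)} = -7 + F^{2}$ ($T{\left(F \right)} = -7 + \frac{F}{\frac{1}{F}} = -7 + F F = -7 + F^{2}$)
$\frac{T{\left(569 \right)} + 157840}{70800 + \left(204805 - 193061\right)} = \frac{\left(-7 + 569^{2}\right) + 157840}{70800 + \left(204805 - 193061\right)} = \frac{\left(-7 + 323761\right) + 157840}{70800 + 11744} = \frac{323754 + 157840}{82544} = 481594 \cdot \frac{1}{82544} = \frac{240797}{41272}$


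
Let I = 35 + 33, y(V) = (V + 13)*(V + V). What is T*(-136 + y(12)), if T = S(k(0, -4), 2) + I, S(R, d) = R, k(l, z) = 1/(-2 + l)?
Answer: 31320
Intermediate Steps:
y(V) = 2*V*(13 + V) (y(V) = (13 + V)*(2*V) = 2*V*(13 + V))
I = 68
T = 135/2 (T = 1/(-2 + 0) + 68 = 1/(-2) + 68 = -½ + 68 = 135/2 ≈ 67.500)
T*(-136 + y(12)) = 135*(-136 + 2*12*(13 + 12))/2 = 135*(-136 + 2*12*25)/2 = 135*(-136 + 600)/2 = (135/2)*464 = 31320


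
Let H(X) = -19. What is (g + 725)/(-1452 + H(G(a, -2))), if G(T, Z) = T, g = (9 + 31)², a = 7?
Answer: -2325/1471 ≈ -1.5806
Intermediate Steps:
g = 1600 (g = 40² = 1600)
(g + 725)/(-1452 + H(G(a, -2))) = (1600 + 725)/(-1452 - 19) = 2325/(-1471) = 2325*(-1/1471) = -2325/1471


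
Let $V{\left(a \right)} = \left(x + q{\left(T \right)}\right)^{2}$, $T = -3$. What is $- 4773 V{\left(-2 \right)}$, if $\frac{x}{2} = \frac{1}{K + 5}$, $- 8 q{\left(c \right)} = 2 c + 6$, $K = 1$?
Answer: $- \frac{1591}{3} \approx -530.33$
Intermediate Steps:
$q{\left(c \right)} = - \frac{3}{4} - \frac{c}{4}$ ($q{\left(c \right)} = - \frac{2 c + 6}{8} = - \frac{6 + 2 c}{8} = - \frac{3}{4} - \frac{c}{4}$)
$x = \frac{1}{3}$ ($x = \frac{2}{1 + 5} = \frac{2}{6} = 2 \cdot \frac{1}{6} = \frac{1}{3} \approx 0.33333$)
$V{\left(a \right)} = \frac{1}{9}$ ($V{\left(a \right)} = \left(\frac{1}{3} - 0\right)^{2} = \left(\frac{1}{3} + \left(- \frac{3}{4} + \frac{3}{4}\right)\right)^{2} = \left(\frac{1}{3} + 0\right)^{2} = \left(\frac{1}{3}\right)^{2} = \frac{1}{9}$)
$- 4773 V{\left(-2 \right)} = \left(-4773\right) \frac{1}{9} = - \frac{1591}{3}$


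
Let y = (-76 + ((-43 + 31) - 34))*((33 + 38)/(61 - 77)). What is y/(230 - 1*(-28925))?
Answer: 4331/233240 ≈ 0.018569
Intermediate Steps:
y = 4331/8 (y = (-76 + (-12 - 34))*(71/(-16)) = (-76 - 46)*(71*(-1/16)) = -122*(-71/16) = 4331/8 ≈ 541.38)
y/(230 - 1*(-28925)) = 4331/(8*(230 - 1*(-28925))) = 4331/(8*(230 + 28925)) = (4331/8)/29155 = (4331/8)*(1/29155) = 4331/233240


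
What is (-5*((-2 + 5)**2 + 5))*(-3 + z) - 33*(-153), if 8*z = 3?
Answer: 20931/4 ≈ 5232.8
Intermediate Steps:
z = 3/8 (z = (1/8)*3 = 3/8 ≈ 0.37500)
(-5*((-2 + 5)**2 + 5))*(-3 + z) - 33*(-153) = (-5*((-2 + 5)**2 + 5))*(-3 + 3/8) - 33*(-153) = -5*(3**2 + 5)*(-21/8) + 5049 = -5*(9 + 5)*(-21/8) + 5049 = -5*14*(-21/8) + 5049 = -70*(-21/8) + 5049 = 735/4 + 5049 = 20931/4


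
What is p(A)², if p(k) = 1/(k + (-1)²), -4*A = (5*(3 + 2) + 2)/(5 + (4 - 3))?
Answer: 64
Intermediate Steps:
A = -9/8 (A = -(5*(3 + 2) + 2)/(4*(5 + (4 - 3))) = -(5*5 + 2)/(4*(5 + 1)) = -(25 + 2)/(4*6) = -27/(4*6) = -¼*9/2 = -9/8 ≈ -1.1250)
p(k) = 1/(1 + k) (p(k) = 1/(k + 1) = 1/(1 + k))
p(A)² = (1/(1 - 9/8))² = (1/(-⅛))² = (-8)² = 64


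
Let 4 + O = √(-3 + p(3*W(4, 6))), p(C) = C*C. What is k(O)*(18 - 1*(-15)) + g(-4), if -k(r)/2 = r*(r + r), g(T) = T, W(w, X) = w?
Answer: -20728 + 1056*√141 ≈ -8188.7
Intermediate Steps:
p(C) = C²
O = -4 + √141 (O = -4 + √(-3 + (3*4)²) = -4 + √(-3 + 12²) = -4 + √(-3 + 144) = -4 + √141 ≈ 7.8743)
k(r) = -4*r² (k(r) = -2*r*(r + r) = -2*r*2*r = -4*r²)
k(O)*(18 - 1*(-15)) + g(-4) = (-4*(-4 + √141)²)*(18 - 1*(-15)) - 4 = (-4*(-4 + √141)²)*(18 + 15) - 4 = -4*(-4 + √141)²*33 - 4 = -132*(-4 + √141)² - 4 = -4 - 132*(-4 + √141)²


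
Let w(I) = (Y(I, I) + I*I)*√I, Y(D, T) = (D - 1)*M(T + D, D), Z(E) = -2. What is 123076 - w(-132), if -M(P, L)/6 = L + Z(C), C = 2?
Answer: 123076 + 179016*I*√33 ≈ 1.2308e+5 + 1.0284e+6*I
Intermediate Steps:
M(P, L) = 12 - 6*L (M(P, L) = -6*(L - 2) = -6*(-2 + L) = 12 - 6*L)
Y(D, T) = (-1 + D)*(12 - 6*D) (Y(D, T) = (D - 1)*(12 - 6*D) = (-1 + D)*(12 - 6*D))
w(I) = √I*(I² - 6*(-1 + I)*(-2 + I)) (w(I) = (-6*(-1 + I)*(-2 + I) + I*I)*√I = (-6*(-1 + I)*(-2 + I) + I²)*√I = (I² - 6*(-1 + I)*(-2 + I))*√I = √I*(I² - 6*(-1 + I)*(-2 + I)))
123076 - w(-132) = 123076 - √(-132)*(-12 - 5*(-132)² + 18*(-132)) = 123076 - 2*I*√33*(-12 - 5*17424 - 2376) = 123076 - 2*I*√33*(-12 - 87120 - 2376) = 123076 - 2*I*√33*(-89508) = 123076 - (-179016)*I*√33 = 123076 + 179016*I*√33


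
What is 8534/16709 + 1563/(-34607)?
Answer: 269219971/578248363 ≈ 0.46558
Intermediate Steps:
8534/16709 + 1563/(-34607) = 8534*(1/16709) + 1563*(-1/34607) = 8534/16709 - 1563/34607 = 269219971/578248363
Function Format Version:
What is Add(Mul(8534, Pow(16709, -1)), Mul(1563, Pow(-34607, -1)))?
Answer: Rational(269219971, 578248363) ≈ 0.46558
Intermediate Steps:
Add(Mul(8534, Pow(16709, -1)), Mul(1563, Pow(-34607, -1))) = Add(Mul(8534, Rational(1, 16709)), Mul(1563, Rational(-1, 34607))) = Add(Rational(8534, 16709), Rational(-1563, 34607)) = Rational(269219971, 578248363)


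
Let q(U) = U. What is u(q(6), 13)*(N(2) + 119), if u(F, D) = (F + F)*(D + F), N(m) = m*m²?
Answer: 28956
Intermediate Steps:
N(m) = m³
u(F, D) = 2*F*(D + F) (u(F, D) = (2*F)*(D + F) = 2*F*(D + F))
u(q(6), 13)*(N(2) + 119) = (2*6*(13 + 6))*(2³ + 119) = (2*6*19)*(8 + 119) = 228*127 = 28956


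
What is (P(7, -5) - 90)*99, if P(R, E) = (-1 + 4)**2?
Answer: -8019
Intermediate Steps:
P(R, E) = 9 (P(R, E) = 3**2 = 9)
(P(7, -5) - 90)*99 = (9 - 90)*99 = -81*99 = -8019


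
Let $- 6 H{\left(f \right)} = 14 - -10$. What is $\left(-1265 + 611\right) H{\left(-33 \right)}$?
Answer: $2616$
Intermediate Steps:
$H{\left(f \right)} = -4$ ($H{\left(f \right)} = - \frac{14 - -10}{6} = - \frac{14 + 10}{6} = \left(- \frac{1}{6}\right) 24 = -4$)
$\left(-1265 + 611\right) H{\left(-33 \right)} = \left(-1265 + 611\right) \left(-4\right) = \left(-654\right) \left(-4\right) = 2616$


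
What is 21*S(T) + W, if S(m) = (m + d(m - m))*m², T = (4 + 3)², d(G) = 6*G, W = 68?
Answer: 2470697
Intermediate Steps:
T = 49 (T = 7² = 49)
S(m) = m³ (S(m) = (m + 6*(m - m))*m² = (m + 6*0)*m² = (m + 0)*m² = m*m² = m³)
21*S(T) + W = 21*49³ + 68 = 21*117649 + 68 = 2470629 + 68 = 2470697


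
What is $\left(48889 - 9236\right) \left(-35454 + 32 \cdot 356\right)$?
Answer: $-954130486$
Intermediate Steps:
$\left(48889 - 9236\right) \left(-35454 + 32 \cdot 356\right) = 39653 \left(-35454 + 11392\right) = 39653 \left(-24062\right) = -954130486$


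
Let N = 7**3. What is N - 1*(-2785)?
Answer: 3128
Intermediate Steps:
N = 343
N - 1*(-2785) = 343 - 1*(-2785) = 343 + 2785 = 3128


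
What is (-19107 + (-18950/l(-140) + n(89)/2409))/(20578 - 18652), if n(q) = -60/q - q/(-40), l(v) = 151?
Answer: -24905736962609/2494135409040 ≈ -9.9857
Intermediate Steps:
n(q) = -60/q + q/40 (n(q) = -60/q - q*(-1/40) = -60/q + q/40)
(-19107 + (-18950/l(-140) + n(89)/2409))/(20578 - 18652) = (-19107 + (-18950/151 + (-60/89 + (1/40)*89)/2409))/(20578 - 18652) = (-19107 + (-18950*1/151 + (-60*1/89 + 89/40)*(1/2409)))/1926 = (-19107 + (-18950/151 + (-60/89 + 89/40)*(1/2409)))*(1/1926) = (-19107 + (-18950/151 + (5521/3560)*(1/2409)))*(1/1926) = (-19107 + (-18950/151 + 5521/8576040))*(1/1926) = (-19107 - 162515124329/1294982040)*(1/1926) = -24905736962609/1294982040*1/1926 = -24905736962609/2494135409040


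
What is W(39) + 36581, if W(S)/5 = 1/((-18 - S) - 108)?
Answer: 1207172/33 ≈ 36581.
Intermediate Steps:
W(S) = 5/(-126 - S) (W(S) = 5/((-18 - S) - 108) = 5/(-126 - S))
W(39) + 36581 = -5/(126 + 39) + 36581 = -5/165 + 36581 = -5*1/165 + 36581 = -1/33 + 36581 = 1207172/33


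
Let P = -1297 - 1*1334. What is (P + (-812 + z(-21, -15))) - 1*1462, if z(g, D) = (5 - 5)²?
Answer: -4905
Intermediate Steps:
P = -2631 (P = -1297 - 1334 = -2631)
z(g, D) = 0 (z(g, D) = 0² = 0)
(P + (-812 + z(-21, -15))) - 1*1462 = (-2631 + (-812 + 0)) - 1*1462 = (-2631 - 812) - 1462 = -3443 - 1462 = -4905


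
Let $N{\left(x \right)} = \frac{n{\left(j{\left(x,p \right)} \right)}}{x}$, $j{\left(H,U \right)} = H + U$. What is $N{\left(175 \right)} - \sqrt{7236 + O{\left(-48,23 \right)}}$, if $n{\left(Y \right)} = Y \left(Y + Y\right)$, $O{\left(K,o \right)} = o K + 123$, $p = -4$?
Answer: $\frac{58482}{175} - 3 \sqrt{695} \approx 255.09$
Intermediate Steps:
$O{\left(K,o \right)} = 123 + K o$ ($O{\left(K,o \right)} = K o + 123 = 123 + K o$)
$n{\left(Y \right)} = 2 Y^{2}$ ($n{\left(Y \right)} = Y 2 Y = 2 Y^{2}$)
$N{\left(x \right)} = \frac{2 \left(-4 + x\right)^{2}}{x}$ ($N{\left(x \right)} = \frac{2 \left(x - 4\right)^{2}}{x} = \frac{2 \left(-4 + x\right)^{2}}{x}$)
$N{\left(175 \right)} - \sqrt{7236 + O{\left(-48,23 \right)}} = \frac{2 \left(-4 + 175\right)^{2}}{175} - \sqrt{7236 + \left(123 - 1104\right)} = 2 \cdot \frac{1}{175} \cdot 171^{2} - \sqrt{7236 + \left(123 - 1104\right)} = 2 \cdot \frac{1}{175} \cdot 29241 - \sqrt{7236 - 981} = \frac{58482}{175} - \sqrt{6255} = \frac{58482}{175} - 3 \sqrt{695}$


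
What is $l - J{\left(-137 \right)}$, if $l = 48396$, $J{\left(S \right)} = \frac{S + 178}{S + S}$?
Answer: $\frac{13260545}{274} \approx 48396.0$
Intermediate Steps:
$J{\left(S \right)} = \frac{178 + S}{2 S}$
$l - J{\left(-137 \right)} = 48396 - \frac{178 - 137}{2 \left(-137\right)} = 48396 - \frac{1}{2} \left(- \frac{1}{137}\right) 41 = 48396 - - \frac{41}{274} = 48396 + \frac{41}{274} = \frac{13260545}{274}$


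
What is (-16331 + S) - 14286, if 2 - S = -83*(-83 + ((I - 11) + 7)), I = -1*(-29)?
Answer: -35429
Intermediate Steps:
I = 29
S = -4812 (S = 2 - (-83)*(-83 + ((29 - 11) + 7)) = 2 - (-83)*(-83 + (18 + 7)) = 2 - (-83)*(-83 + 25) = 2 - (-83)*(-58) = 2 - 1*4814 = 2 - 4814 = -4812)
(-16331 + S) - 14286 = (-16331 - 4812) - 14286 = -21143 - 14286 = -35429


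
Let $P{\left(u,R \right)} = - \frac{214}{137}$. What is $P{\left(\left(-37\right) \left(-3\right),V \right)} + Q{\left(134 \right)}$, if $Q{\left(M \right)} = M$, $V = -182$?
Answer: $\frac{18144}{137} \approx 132.44$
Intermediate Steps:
$P{\left(u,R \right)} = - \frac{214}{137}$ ($P{\left(u,R \right)} = \left(-214\right) \frac{1}{137} = - \frac{214}{137}$)
$P{\left(\left(-37\right) \left(-3\right),V \right)} + Q{\left(134 \right)} = - \frac{214}{137} + 134 = \frac{18144}{137}$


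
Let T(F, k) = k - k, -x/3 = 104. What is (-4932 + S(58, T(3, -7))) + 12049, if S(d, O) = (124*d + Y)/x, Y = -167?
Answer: 2213479/312 ≈ 7094.5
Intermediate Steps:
x = -312 (x = -3*104 = -312)
T(F, k) = 0
S(d, O) = 167/312 - 31*d/78 (S(d, O) = (124*d - 167)/(-312) = (-167 + 124*d)*(-1/312) = 167/312 - 31*d/78)
(-4932 + S(58, T(3, -7))) + 12049 = (-4932 + (167/312 - 31/78*58)) + 12049 = (-4932 + (167/312 - 899/39)) + 12049 = (-4932 - 7025/312) + 12049 = -1545809/312 + 12049 = 2213479/312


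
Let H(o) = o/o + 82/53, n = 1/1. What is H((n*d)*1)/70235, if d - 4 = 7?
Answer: 27/744491 ≈ 3.6266e-5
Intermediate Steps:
d = 11 (d = 4 + 7 = 11)
n = 1
H(o) = 135/53 (H(o) = 1 + 82*(1/53) = 1 + 82/53 = 135/53)
H((n*d)*1)/70235 = (135/53)/70235 = (135/53)*(1/70235) = 27/744491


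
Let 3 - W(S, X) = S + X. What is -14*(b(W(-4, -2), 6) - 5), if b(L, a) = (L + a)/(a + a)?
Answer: 105/2 ≈ 52.500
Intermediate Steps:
W(S, X) = 3 - S - X (W(S, X) = 3 - (S + X) = 3 + (-S - X) = 3 - S - X)
b(L, a) = (L + a)/(2*a) (b(L, a) = (L + a)/((2*a)) = (L + a)*(1/(2*a)) = (L + a)/(2*a))
-14*(b(W(-4, -2), 6) - 5) = -14*((½)*((3 - 1*(-4) - 1*(-2)) + 6)/6 - 5) = -14*((½)*(⅙)*((3 + 4 + 2) + 6) - 5) = -14*((½)*(⅙)*(9 + 6) - 5) = -14*((½)*(⅙)*15 - 5) = -14*(5/4 - 5) = -14*(-15/4) = 105/2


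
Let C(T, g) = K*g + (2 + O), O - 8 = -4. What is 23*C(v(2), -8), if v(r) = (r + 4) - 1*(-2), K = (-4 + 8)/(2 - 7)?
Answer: 1426/5 ≈ 285.20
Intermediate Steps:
O = 4 (O = 8 - 4 = 4)
K = -⅘ (K = 4/(-5) = 4*(-⅕) = -⅘ ≈ -0.80000)
v(r) = 6 + r (v(r) = (4 + r) + 2 = 6 + r)
C(T, g) = 6 - 4*g/5 (C(T, g) = -4*g/5 + (2 + 4) = -4*g/5 + 6 = 6 - 4*g/5)
23*C(v(2), -8) = 23*(6 - ⅘*(-8)) = 23*(6 + 32/5) = 23*(62/5) = 1426/5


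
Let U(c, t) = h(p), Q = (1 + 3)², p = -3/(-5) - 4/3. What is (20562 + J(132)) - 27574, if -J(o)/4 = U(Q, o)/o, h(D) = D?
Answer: -315539/45 ≈ -7012.0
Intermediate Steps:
p = -11/15 (p = -3*(-⅕) - 4*⅓ = ⅗ - 4/3 = -11/15 ≈ -0.73333)
Q = 16 (Q = 4² = 16)
U(c, t) = -11/15
J(o) = 44/(15*o) (J(o) = -(-44)/(15*o) = 44/(15*o))
(20562 + J(132)) - 27574 = (20562 + (44/15)/132) - 27574 = (20562 + (44/15)*(1/132)) - 27574 = (20562 + 1/45) - 27574 = 925291/45 - 27574 = -315539/45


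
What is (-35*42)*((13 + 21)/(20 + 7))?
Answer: -16660/9 ≈ -1851.1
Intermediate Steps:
(-35*42)*((13 + 21)/(20 + 7)) = -49980/27 = -1470*34/27 = -16660/9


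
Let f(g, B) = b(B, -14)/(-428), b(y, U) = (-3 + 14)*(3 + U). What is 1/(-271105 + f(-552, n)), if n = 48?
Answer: -428/116032819 ≈ -3.6886e-6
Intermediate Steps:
b(y, U) = 33 + 11*U (b(y, U) = 11*(3 + U) = 33 + 11*U)
f(g, B) = 121/428 (f(g, B) = (33 + 11*(-14))/(-428) = (33 - 154)*(-1/428) = -121*(-1/428) = 121/428)
1/(-271105 + f(-552, n)) = 1/(-271105 + 121/428) = 1/(-116032819/428) = -428/116032819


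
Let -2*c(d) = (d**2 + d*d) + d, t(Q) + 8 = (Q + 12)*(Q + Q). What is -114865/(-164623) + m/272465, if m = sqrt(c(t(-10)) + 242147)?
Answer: 114865/164623 + sqrt(239867)/272465 ≈ 0.69954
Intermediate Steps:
t(Q) = -8 + 2*Q*(12 + Q) (t(Q) = -8 + (Q + 12)*(Q + Q) = -8 + (12 + Q)*(2*Q) = -8 + 2*Q*(12 + Q))
c(d) = -d**2 - d/2 (c(d) = -((d**2 + d*d) + d)/2 = -((d**2 + d**2) + d)/2 = -(2*d**2 + d)/2 = -(d + 2*d**2)/2 = -d**2 - d/2)
m = sqrt(239867) (m = sqrt(-(-8 + 2*(-10)**2 + 24*(-10))*(1/2 + (-8 + 2*(-10)**2 + 24*(-10))) + 242147) = sqrt(-(-8 + 2*100 - 240)*(1/2 + (-8 + 2*100 - 240)) + 242147) = sqrt(-(-8 + 200 - 240)*(1/2 + (-8 + 200 - 240)) + 242147) = sqrt(-1*(-48)*(1/2 - 48) + 242147) = sqrt(-1*(-48)*(-95/2) + 242147) = sqrt(-2280 + 242147) = sqrt(239867) ≈ 489.76)
-114865/(-164623) + m/272465 = -114865/(-164623) + sqrt(239867)/272465 = -114865*(-1/164623) + sqrt(239867)*(1/272465) = 114865/164623 + sqrt(239867)/272465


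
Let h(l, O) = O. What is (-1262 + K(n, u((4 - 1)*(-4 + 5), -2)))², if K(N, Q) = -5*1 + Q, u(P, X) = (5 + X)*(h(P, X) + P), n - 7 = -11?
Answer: 1597696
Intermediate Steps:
n = -4 (n = 7 - 11 = -4)
u(P, X) = (5 + X)*(P + X) (u(P, X) = (5 + X)*(X + P) = (5 + X)*(P + X))
K(N, Q) = -5 + Q
(-1262 + K(n, u((4 - 1)*(-4 + 5), -2)))² = (-1262 + (-5 + ((-2)² + 5*((4 - 1)*(-4 + 5)) + 5*(-2) + ((4 - 1)*(-4 + 5))*(-2))))² = (-1262 + (-5 + (4 + 5*(3*1) - 10 + (3*1)*(-2))))² = (-1262 + (-5 + (4 + 5*3 - 10 + 3*(-2))))² = (-1262 + (-5 + (4 + 15 - 10 - 6)))² = (-1262 + (-5 + 3))² = (-1262 - 2)² = (-1264)² = 1597696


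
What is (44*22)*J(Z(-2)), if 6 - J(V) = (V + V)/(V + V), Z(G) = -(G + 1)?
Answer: 4840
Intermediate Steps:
Z(G) = -1 - G (Z(G) = -(1 + G) = -1 - G)
J(V) = 5 (J(V) = 6 - (V + V)/(V + V) = 6 - 2*V/(2*V) = 6 - 2*V*1/(2*V) = 6 - 1*1 = 6 - 1 = 5)
(44*22)*J(Z(-2)) = (44*22)*5 = 968*5 = 4840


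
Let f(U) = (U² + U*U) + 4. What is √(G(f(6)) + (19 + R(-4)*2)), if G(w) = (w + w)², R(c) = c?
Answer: √23115 ≈ 152.04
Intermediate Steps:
f(U) = 4 + 2*U² (f(U) = (U² + U²) + 4 = 2*U² + 4 = 4 + 2*U²)
G(w) = 4*w² (G(w) = (2*w)² = 4*w²)
√(G(f(6)) + (19 + R(-4)*2)) = √(4*(4 + 2*6²)² + (19 - 4*2)) = √(4*(4 + 2*36)² + (19 - 8)) = √(4*(4 + 72)² + 11) = √(4*76² + 11) = √(4*5776 + 11) = √(23104 + 11) = √23115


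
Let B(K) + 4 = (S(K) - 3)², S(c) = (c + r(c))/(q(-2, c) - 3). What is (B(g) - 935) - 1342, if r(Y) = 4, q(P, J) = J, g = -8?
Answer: -275160/121 ≈ -2274.1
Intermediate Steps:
S(c) = (4 + c)/(-3 + c) (S(c) = (c + 4)/(c - 3) = (4 + c)/(-3 + c))
B(K) = -4 + (-3 + (4 + K)/(-3 + K))² (B(K) = -4 + ((4 + K)/(-3 + K) - 3)² = -4 + (-3 + (4 + K)/(-3 + K))²)
(B(g) - 935) - 1342 = (7*(19 - 4*(-8))/(9 + (-8)² - 6*(-8)) - 935) - 1342 = (7*(19 + 32)/(9 + 64 + 48) - 935) - 1342 = (7*51/121 - 935) - 1342 = (7*(1/121)*51 - 935) - 1342 = (357/121 - 935) - 1342 = -112778/121 - 1342 = -275160/121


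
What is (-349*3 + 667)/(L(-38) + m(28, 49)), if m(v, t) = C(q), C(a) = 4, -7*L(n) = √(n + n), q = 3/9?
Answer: -3724/43 - 266*I*√19/43 ≈ -86.605 - 26.964*I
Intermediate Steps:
q = ⅓ (q = 3*(⅑) = ⅓ ≈ 0.33333)
L(n) = -√2*√n/7 (L(n) = -√(n + n)/7 = -√2*√n/7)
m(v, t) = 4
(-349*3 + 667)/(L(-38) + m(28, 49)) = (-349*3 + 667)/(-√2*√(-38)/7 + 4) = (-1047 + 667)/(-√2*I*√38/7 + 4) = -380/(-2*I*√19/7 + 4) = -380/(4 - 2*I*√19/7)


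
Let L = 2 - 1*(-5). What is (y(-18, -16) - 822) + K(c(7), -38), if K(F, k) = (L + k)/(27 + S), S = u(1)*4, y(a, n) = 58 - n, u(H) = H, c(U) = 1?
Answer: -749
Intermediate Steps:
S = 4 (S = 1*4 = 4)
L = 7 (L = 2 + 5 = 7)
K(F, k) = 7/31 + k/31 (K(F, k) = (7 + k)/(27 + 4) = (7 + k)/31 = (7 + k)*(1/31) = 7/31 + k/31)
(y(-18, -16) - 822) + K(c(7), -38) = ((58 - 1*(-16)) - 822) + (7/31 + (1/31)*(-38)) = ((58 + 16) - 822) + (7/31 - 38/31) = (74 - 822) - 1 = -748 - 1 = -749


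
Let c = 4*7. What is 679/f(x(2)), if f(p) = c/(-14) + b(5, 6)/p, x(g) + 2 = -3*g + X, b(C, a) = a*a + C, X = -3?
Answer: -1067/9 ≈ -118.56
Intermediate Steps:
b(C, a) = C + a² (b(C, a) = a² + C = C + a²)
x(g) = -5 - 3*g (x(g) = -2 + (-3*g - 3) = -2 + (-3 - 3*g) = -5 - 3*g)
c = 28
f(p) = -2 + 41/p (f(p) = 28/(-14) + (5 + 6²)/p = 28*(-1/14) + (5 + 36)/p = -2 + 41/p)
679/f(x(2)) = 679/(-2 + 41/(-5 - 3*2)) = 679/(-2 + 41/(-5 - 6)) = 679/(-2 + 41/(-11)) = 679/(-2 + 41*(-1/11)) = 679/(-2 - 41/11) = 679/(-63/11) = 679*(-11/63) = -1067/9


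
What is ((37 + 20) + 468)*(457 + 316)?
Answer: 405825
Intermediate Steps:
((37 + 20) + 468)*(457 + 316) = (57 + 468)*773 = 525*773 = 405825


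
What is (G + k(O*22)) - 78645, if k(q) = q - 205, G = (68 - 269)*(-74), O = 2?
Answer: -63932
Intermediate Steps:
G = 14874 (G = -201*(-74) = 14874)
k(q) = -205 + q
(G + k(O*22)) - 78645 = (14874 + (-205 + 2*22)) - 78645 = (14874 + (-205 + 44)) - 78645 = (14874 - 161) - 78645 = 14713 - 78645 = -63932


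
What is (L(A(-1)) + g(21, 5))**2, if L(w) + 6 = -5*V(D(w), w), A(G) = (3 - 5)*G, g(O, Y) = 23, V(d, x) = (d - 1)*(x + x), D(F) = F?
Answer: 9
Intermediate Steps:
V(d, x) = 2*x*(-1 + d) (V(d, x) = (-1 + d)*(2*x) = 2*x*(-1 + d))
A(G) = -2*G
L(w) = -6 - 10*w*(-1 + w)
(L(A(-1)) + g(21, 5))**2 = ((-6 - 10*(-2*(-1))**2 + 10*(-2*(-1))) + 23)**2 = ((-6 - 10*2**2 + 10*2) + 23)**2 = ((-6 - 10*4 + 20) + 23)**2 = ((-6 - 40 + 20) + 23)**2 = (-26 + 23)**2 = (-3)**2 = 9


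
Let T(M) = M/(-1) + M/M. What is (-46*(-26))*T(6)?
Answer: -5980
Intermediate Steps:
T(M) = 1 - M (T(M) = M*(-1) + 1 = -M + 1 = 1 - M)
(-46*(-26))*T(6) = (-46*(-26))*(1 - 1*6) = 1196*(1 - 6) = 1196*(-5) = -5980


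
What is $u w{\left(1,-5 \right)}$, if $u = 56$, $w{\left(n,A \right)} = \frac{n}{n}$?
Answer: $56$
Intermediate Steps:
$w{\left(n,A \right)} = 1$
$u w{\left(1,-5 \right)} = 56 \cdot 1 = 56$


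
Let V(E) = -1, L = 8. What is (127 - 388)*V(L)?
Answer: 261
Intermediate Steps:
(127 - 388)*V(L) = (127 - 388)*(-1) = -261*(-1) = 261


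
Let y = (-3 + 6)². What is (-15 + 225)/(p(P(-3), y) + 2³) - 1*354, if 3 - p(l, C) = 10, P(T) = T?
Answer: -144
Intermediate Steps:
y = 9 (y = 3² = 9)
p(l, C) = -7 (p(l, C) = 3 - 1*10 = 3 - 10 = -7)
(-15 + 225)/(p(P(-3), y) + 2³) - 1*354 = (-15 + 225)/(-7 + 2³) - 1*354 = 210/(-7 + 8) - 354 = 210/1 - 354 = 210*1 - 354 = 210 - 354 = -144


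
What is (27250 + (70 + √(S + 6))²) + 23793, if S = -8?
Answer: 55941 + 140*I*√2 ≈ 55941.0 + 197.99*I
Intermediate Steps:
(27250 + (70 + √(S + 6))²) + 23793 = (27250 + (70 + √(-8 + 6))²) + 23793 = (27250 + (70 + √(-2))²) + 23793 = (27250 + (70 + I*√2)²) + 23793 = 51043 + (70 + I*√2)²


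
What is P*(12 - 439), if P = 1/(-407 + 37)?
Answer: 427/370 ≈ 1.1541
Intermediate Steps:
P = -1/370 (P = 1/(-370) = -1/370 ≈ -0.0027027)
P*(12 - 439) = -(12 - 439)/370 = -1/370*(-427) = 427/370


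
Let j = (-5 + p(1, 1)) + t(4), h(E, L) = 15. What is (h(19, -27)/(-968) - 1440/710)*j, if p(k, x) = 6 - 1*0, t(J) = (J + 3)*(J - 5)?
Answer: 421371/34364 ≈ 12.262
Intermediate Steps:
t(J) = (-5 + J)*(3 + J) (t(J) = (3 + J)*(-5 + J) = (-5 + J)*(3 + J))
p(k, x) = 6 (p(k, x) = 6 + 0 = 6)
j = -6 (j = (-5 + 6) + (-15 + 4**2 - 2*4) = 1 + (-15 + 16 - 8) = 1 - 7 = -6)
(h(19, -27)/(-968) - 1440/710)*j = (15/(-968) - 1440/710)*(-6) = (15*(-1/968) - 1440*1/710)*(-6) = (-15/968 - 144/71)*(-6) = -140457/68728*(-6) = 421371/34364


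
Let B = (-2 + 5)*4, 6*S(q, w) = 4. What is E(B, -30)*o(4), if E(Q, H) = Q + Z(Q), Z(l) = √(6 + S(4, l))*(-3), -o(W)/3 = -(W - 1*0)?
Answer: 144 - 24*√15 ≈ 51.048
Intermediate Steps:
S(q, w) = ⅔ (S(q, w) = (⅙)*4 = ⅔)
o(W) = 3*W (o(W) = -(-3)*(W - 1*0) = -(-3)*(W + 0) = -(-3)*W = 3*W)
B = 12 (B = 3*4 = 12)
Z(l) = -2*√15 (Z(l) = √(6 + ⅔)*(-3) = √(20/3)*(-3) = (2*√15/3)*(-3) = -2*√15)
E(Q, H) = Q - 2*√15
E(B, -30)*o(4) = (12 - 2*√15)*(3*4) = (12 - 2*√15)*12 = 144 - 24*√15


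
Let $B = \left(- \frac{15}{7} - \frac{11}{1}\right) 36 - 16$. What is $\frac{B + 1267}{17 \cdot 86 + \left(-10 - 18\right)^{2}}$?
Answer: $\frac{5445}{15722} \approx 0.34633$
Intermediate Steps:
$B = - \frac{3424}{7}$ ($B = \left(\left(-15\right) \frac{1}{7} - 11\right) 36 - 16 = \left(- \frac{15}{7} - 11\right) 36 - 16 = \left(- \frac{92}{7}\right) 36 - 16 = - \frac{3312}{7} - 16 = - \frac{3424}{7} \approx -489.14$)
$\frac{B + 1267}{17 \cdot 86 + \left(-10 - 18\right)^{2}} = \frac{- \frac{3424}{7} + 1267}{17 \cdot 86 + \left(-10 - 18\right)^{2}} = \frac{5445}{7 \left(1462 + \left(-28\right)^{2}\right)} = \frac{5445}{7 \left(1462 + 784\right)} = \frac{5445}{7 \cdot 2246} = \frac{5445}{7} \cdot \frac{1}{2246} = \frac{5445}{15722}$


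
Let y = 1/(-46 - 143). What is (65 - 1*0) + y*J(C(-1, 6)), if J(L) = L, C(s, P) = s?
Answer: 12286/189 ≈ 65.005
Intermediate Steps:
y = -1/189 (y = 1/(-189) = -1/189 ≈ -0.0052910)
(65 - 1*0) + y*J(C(-1, 6)) = (65 - 1*0) - 1/189*(-1) = (65 + 0) + 1/189 = 65 + 1/189 = 12286/189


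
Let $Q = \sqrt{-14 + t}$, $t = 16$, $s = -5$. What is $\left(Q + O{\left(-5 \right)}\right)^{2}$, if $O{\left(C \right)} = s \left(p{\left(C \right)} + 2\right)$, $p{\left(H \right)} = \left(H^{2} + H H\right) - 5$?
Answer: $\left(-235 + \sqrt{2}\right)^{2} \approx 54562.0$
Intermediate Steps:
$p{\left(H \right)} = -5 + 2 H^{2}$ ($p{\left(H \right)} = \left(H^{2} + H^{2}\right) - 5 = 2 H^{2} - 5 = -5 + 2 H^{2}$)
$O{\left(C \right)} = 15 - 10 C^{2}$ ($O{\left(C \right)} = - 5 \left(\left(-5 + 2 C^{2}\right) + 2\right) = - 5 \left(-3 + 2 C^{2}\right) = 15 - 10 C^{2}$)
$Q = \sqrt{2}$ ($Q = \sqrt{-14 + 16} = \sqrt{2} \approx 1.4142$)
$\left(Q + O{\left(-5 \right)}\right)^{2} = \left(\sqrt{2} + \left(15 - 10 \left(-5\right)^{2}\right)\right)^{2} = \left(\sqrt{2} + \left(15 - 250\right)\right)^{2} = \left(\sqrt{2} - 235\right)^{2} = \left(-235 + \sqrt{2}\right)^{2}$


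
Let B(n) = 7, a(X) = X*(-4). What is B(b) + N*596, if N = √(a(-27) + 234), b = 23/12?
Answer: 7 + 1788*√38 ≈ 11029.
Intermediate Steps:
b = 23/12 (b = 23*(1/12) = 23/12 ≈ 1.9167)
a(X) = -4*X
N = 3*√38 (N = √(-4*(-27) + 234) = √(108 + 234) = √342 = 3*√38 ≈ 18.493)
B(b) + N*596 = 7 + (3*√38)*596 = 7 + 1788*√38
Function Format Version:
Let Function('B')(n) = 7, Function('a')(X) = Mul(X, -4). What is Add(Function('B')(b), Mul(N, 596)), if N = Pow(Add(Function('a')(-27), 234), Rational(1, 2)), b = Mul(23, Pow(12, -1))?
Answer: Add(7, Mul(1788, Pow(38, Rational(1, 2)))) ≈ 11029.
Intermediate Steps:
b = Rational(23, 12) (b = Mul(23, Rational(1, 12)) = Rational(23, 12) ≈ 1.9167)
Function('a')(X) = Mul(-4, X)
N = Mul(3, Pow(38, Rational(1, 2))) (N = Pow(Add(Mul(-4, -27), 234), Rational(1, 2)) = Pow(Add(108, 234), Rational(1, 2)) = Pow(342, Rational(1, 2)) = Mul(3, Pow(38, Rational(1, 2))) ≈ 18.493)
Add(Function('B')(b), Mul(N, 596)) = Add(7, Mul(Mul(3, Pow(38, Rational(1, 2))), 596)) = Add(7, Mul(1788, Pow(38, Rational(1, 2))))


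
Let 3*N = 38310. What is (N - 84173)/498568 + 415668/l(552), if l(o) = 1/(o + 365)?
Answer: 190037945988405/498568 ≈ 3.8117e+8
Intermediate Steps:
N = 12770 (N = (1/3)*38310 = 12770)
l(o) = 1/(365 + o)
(N - 84173)/498568 + 415668/l(552) = (12770 - 84173)/498568 + 415668/(1/(365 + 552)) = -71403*1/498568 + 415668/(1/917) = -71403/498568 + 415668/(1/917) = -71403/498568 + 415668*917 = -71403/498568 + 381167556 = 190037945988405/498568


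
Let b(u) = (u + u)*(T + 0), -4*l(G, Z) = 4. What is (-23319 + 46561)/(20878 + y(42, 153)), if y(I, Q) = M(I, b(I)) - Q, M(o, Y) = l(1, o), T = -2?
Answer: 11621/10362 ≈ 1.1215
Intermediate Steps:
l(G, Z) = -1 (l(G, Z) = -¼*4 = -1)
b(u) = -4*u (b(u) = (u + u)*(-2 + 0) = (2*u)*(-2) = -4*u)
M(o, Y) = -1
y(I, Q) = -1 - Q
(-23319 + 46561)/(20878 + y(42, 153)) = (-23319 + 46561)/(20878 + (-1 - 1*153)) = 23242/(20878 + (-1 - 153)) = 23242/(20878 - 154) = 23242/20724 = 23242*(1/20724) = 11621/10362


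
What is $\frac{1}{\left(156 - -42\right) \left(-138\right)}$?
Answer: $- \frac{1}{27324} \approx -3.6598 \cdot 10^{-5}$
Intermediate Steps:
$\frac{1}{\left(156 - -42\right) \left(-138\right)} = \frac{1}{\left(156 + 42\right) \left(-138\right)} = \frac{1}{198 \left(-138\right)} = \frac{1}{-27324} = - \frac{1}{27324}$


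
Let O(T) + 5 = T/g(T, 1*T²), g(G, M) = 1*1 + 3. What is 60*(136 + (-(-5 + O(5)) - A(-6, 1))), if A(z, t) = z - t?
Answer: 9105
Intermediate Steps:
g(G, M) = 4 (g(G, M) = 1 + 3 = 4)
O(T) = -5 + T/4
60*(136 + (-(-5 + O(5)) - A(-6, 1))) = 60*(136 + (-(-5 + (-5 + (¼)*5)) - (-6 - 1*1))) = 60*(136 + (-(-5 + (-5 + 5/4)) - (-6 - 1))) = 60*(136 + (-(-5 - 15/4) - 1*(-7))) = 60*(136 + (-1*(-35/4) + 7)) = 60*(136 + (35/4 + 7)) = 60*(136 + 63/4) = 60*(607/4) = 9105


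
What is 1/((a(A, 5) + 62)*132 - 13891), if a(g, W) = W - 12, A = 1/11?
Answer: -1/6631 ≈ -0.00015081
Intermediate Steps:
A = 1/11 ≈ 0.090909
a(g, W) = -12 + W
1/((a(A, 5) + 62)*132 - 13891) = 1/(((-12 + 5) + 62)*132 - 13891) = 1/((-7 + 62)*132 - 13891) = 1/(55*132 - 13891) = 1/(7260 - 13891) = 1/(-6631) = -1/6631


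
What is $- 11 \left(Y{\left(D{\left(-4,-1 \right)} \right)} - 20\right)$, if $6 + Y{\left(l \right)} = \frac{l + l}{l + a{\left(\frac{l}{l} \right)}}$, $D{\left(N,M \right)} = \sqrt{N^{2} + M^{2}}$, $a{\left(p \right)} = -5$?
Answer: $\frac{1331}{4} + \frac{55 \sqrt{17}}{4} \approx 389.44$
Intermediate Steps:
$D{\left(N,M \right)} = \sqrt{M^{2} + N^{2}}$
$Y{\left(l \right)} = -6 + \frac{2 l}{-5 + l}$ ($Y{\left(l \right)} = -6 + \frac{l + l}{l - 5} = -6 + \frac{2 l}{-5 + l}$)
$- 11 \left(Y{\left(D{\left(-4,-1 \right)} \right)} - 20\right) = - 11 \left(\frac{2 \left(15 - 2 \sqrt{\left(-1\right)^{2} + \left(-4\right)^{2}}\right)}{-5 + \sqrt{\left(-1\right)^{2} + \left(-4\right)^{2}}} - 20\right) = - 11 \left(\frac{2 \left(15 - 2 \sqrt{1 + 16}\right)}{-5 + \sqrt{1 + 16}} - 20\right) = - 11 \left(\frac{2 \left(15 - 2 \sqrt{17}\right)}{-5 + \sqrt{17}} - 20\right) = - 11 \left(-20 + \frac{2 \left(15 - 2 \sqrt{17}\right)}{-5 + \sqrt{17}}\right) = 220 - \frac{22 \left(15 - 2 \sqrt{17}\right)}{-5 + \sqrt{17}}$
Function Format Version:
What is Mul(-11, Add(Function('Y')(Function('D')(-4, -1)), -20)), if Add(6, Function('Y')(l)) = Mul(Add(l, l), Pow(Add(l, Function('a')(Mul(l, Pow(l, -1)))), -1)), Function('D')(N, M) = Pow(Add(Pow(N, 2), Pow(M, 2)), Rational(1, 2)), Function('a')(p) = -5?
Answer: Add(Rational(1331, 4), Mul(Rational(55, 4), Pow(17, Rational(1, 2)))) ≈ 389.44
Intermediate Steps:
Function('D')(N, M) = Pow(Add(Pow(M, 2), Pow(N, 2)), Rational(1, 2))
Function('Y')(l) = Add(-6, Mul(2, l, Pow(Add(-5, l), -1))) (Function('Y')(l) = Add(-6, Mul(Add(l, l), Pow(Add(l, -5), -1))) = Add(-6, Mul(Mul(2, l), Pow(Add(-5, l), -1))) = Add(-6, Mul(2, l, Pow(Add(-5, l), -1))))
Mul(-11, Add(Function('Y')(Function('D')(-4, -1)), -20)) = Mul(-11, Add(Mul(2, Pow(Add(-5, Pow(Add(Pow(-1, 2), Pow(-4, 2)), Rational(1, 2))), -1), Add(15, Mul(-2, Pow(Add(Pow(-1, 2), Pow(-4, 2)), Rational(1, 2))))), -20)) = Mul(-11, Add(Mul(2, Pow(Add(-5, Pow(Add(1, 16), Rational(1, 2))), -1), Add(15, Mul(-2, Pow(Add(1, 16), Rational(1, 2))))), -20)) = Mul(-11, Add(Mul(2, Pow(Add(-5, Pow(17, Rational(1, 2))), -1), Add(15, Mul(-2, Pow(17, Rational(1, 2))))), -20)) = Mul(-11, Add(-20, Mul(2, Pow(Add(-5, Pow(17, Rational(1, 2))), -1), Add(15, Mul(-2, Pow(17, Rational(1, 2))))))) = Add(220, Mul(-22, Pow(Add(-5, Pow(17, Rational(1, 2))), -1), Add(15, Mul(-2, Pow(17, Rational(1, 2))))))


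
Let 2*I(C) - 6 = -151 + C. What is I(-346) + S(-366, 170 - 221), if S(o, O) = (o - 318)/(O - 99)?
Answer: -12047/50 ≈ -240.94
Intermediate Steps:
I(C) = -145/2 + C/2 (I(C) = 3 + (-151 + C)/2 = 3 + (-151/2 + C/2) = -145/2 + C/2)
S(o, O) = (-318 + o)/(-99 + O)
I(-346) + S(-366, 170 - 221) = (-145/2 + (1/2)*(-346)) + (-318 - 366)/(-99 + (170 - 221)) = (-145/2 - 173) - 684/(-99 - 51) = -491/2 - 684/(-150) = -491/2 - 1/150*(-684) = -491/2 + 114/25 = -12047/50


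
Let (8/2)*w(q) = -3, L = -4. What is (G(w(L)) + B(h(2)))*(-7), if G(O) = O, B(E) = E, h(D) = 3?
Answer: -63/4 ≈ -15.750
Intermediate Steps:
w(q) = -¾ (w(q) = (¼)*(-3) = -¾)
(G(w(L)) + B(h(2)))*(-7) = (-¾ + 3)*(-7) = (9/4)*(-7) = -63/4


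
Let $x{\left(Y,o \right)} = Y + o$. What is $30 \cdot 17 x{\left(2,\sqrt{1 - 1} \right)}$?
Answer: $1020$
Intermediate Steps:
$30 \cdot 17 x{\left(2,\sqrt{1 - 1} \right)} = 30 \cdot 17 \left(2 + \sqrt{1 - 1}\right) = 510 \left(2 + \sqrt{0}\right) = 510 \left(2 + 0\right) = 510 \cdot 2 = 1020$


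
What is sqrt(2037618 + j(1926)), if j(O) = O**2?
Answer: 3*sqrt(638566) ≈ 2397.3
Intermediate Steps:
sqrt(2037618 + j(1926)) = sqrt(2037618 + 1926**2) = sqrt(2037618 + 3709476) = sqrt(5747094) = 3*sqrt(638566)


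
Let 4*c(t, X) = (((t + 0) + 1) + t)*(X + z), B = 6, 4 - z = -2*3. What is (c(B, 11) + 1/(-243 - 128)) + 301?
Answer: 547963/1484 ≈ 369.25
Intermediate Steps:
z = 10 (z = 4 - (-2)*3 = 4 - 1*(-6) = 4 + 6 = 10)
c(t, X) = (1 + 2*t)*(10 + X)/4 (c(t, X) = ((((t + 0) + 1) + t)*(X + 10))/4 = (((t + 1) + t)*(10 + X))/4 = (((1 + t) + t)*(10 + X))/4 = ((1 + 2*t)*(10 + X))/4 = (1 + 2*t)*(10 + X)/4)
(c(B, 11) + 1/(-243 - 128)) + 301 = ((5/2 + 5*6 + (¼)*11 + (½)*11*6) + 1/(-243 - 128)) + 301 = ((5/2 + 30 + 11/4 + 33) + 1/(-371)) + 301 = (273/4 - 1/371) + 301 = 101279/1484 + 301 = 547963/1484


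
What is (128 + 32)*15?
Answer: 2400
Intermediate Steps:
(128 + 32)*15 = 160*15 = 2400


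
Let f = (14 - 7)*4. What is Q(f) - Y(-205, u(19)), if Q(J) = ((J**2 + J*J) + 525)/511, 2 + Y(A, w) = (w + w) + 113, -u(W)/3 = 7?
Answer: -4738/73 ≈ -64.904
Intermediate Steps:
u(W) = -21 (u(W) = -3*7 = -21)
f = 28 (f = 7*4 = 28)
Y(A, w) = 111 + 2*w (Y(A, w) = -2 + ((w + w) + 113) = -2 + (2*w + 113) = -2 + (113 + 2*w) = 111 + 2*w)
Q(J) = 75/73 + 2*J**2/511 (Q(J) = ((J**2 + J**2) + 525)*(1/511) = (2*J**2 + 525)*(1/511) = (525 + 2*J**2)*(1/511) = 75/73 + 2*J**2/511)
Q(f) - Y(-205, u(19)) = (75/73 + (2/511)*28**2) - (111 + 2*(-21)) = (75/73 + (2/511)*784) - (111 - 42) = (75/73 + 224/73) - 1*69 = 299/73 - 69 = -4738/73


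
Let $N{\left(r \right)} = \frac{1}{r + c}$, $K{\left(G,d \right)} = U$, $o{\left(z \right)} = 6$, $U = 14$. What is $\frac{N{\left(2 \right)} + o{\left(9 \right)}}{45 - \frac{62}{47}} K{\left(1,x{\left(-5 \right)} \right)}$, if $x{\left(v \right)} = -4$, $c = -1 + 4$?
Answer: $\frac{20398}{10265} \approx 1.9871$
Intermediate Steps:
$c = 3$
$K{\left(G,d \right)} = 14$
$N{\left(r \right)} = \frac{1}{3 + r}$ ($N{\left(r \right)} = \frac{1}{r + 3} = \frac{1}{3 + r}$)
$\frac{N{\left(2 \right)} + o{\left(9 \right)}}{45 - \frac{62}{47}} K{\left(1,x{\left(-5 \right)} \right)} = \frac{\frac{1}{3 + 2} + 6}{45 - \frac{62}{47}} \cdot 14 = \frac{\frac{1}{5} + 6}{45 - \frac{62}{47}} \cdot 14 = \frac{31}{5 \cdot \frac{2053}{47}} \cdot 14 = \frac{31}{5} \cdot \frac{47}{2053} \cdot 14 = \frac{1457}{10265} \cdot 14 = \frac{20398}{10265}$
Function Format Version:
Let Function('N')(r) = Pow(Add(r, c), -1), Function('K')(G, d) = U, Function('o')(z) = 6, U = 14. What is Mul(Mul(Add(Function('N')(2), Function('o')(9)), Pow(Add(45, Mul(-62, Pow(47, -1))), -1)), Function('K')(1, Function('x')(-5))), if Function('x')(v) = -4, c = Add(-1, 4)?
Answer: Rational(20398, 10265) ≈ 1.9871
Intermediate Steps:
c = 3
Function('K')(G, d) = 14
Function('N')(r) = Pow(Add(3, r), -1) (Function('N')(r) = Pow(Add(r, 3), -1) = Pow(Add(3, r), -1))
Mul(Mul(Add(Function('N')(2), Function('o')(9)), Pow(Add(45, Mul(-62, Pow(47, -1))), -1)), Function('K')(1, Function('x')(-5))) = Mul(Mul(Add(Pow(Add(3, 2), -1), 6), Pow(Add(45, Mul(-62, Pow(47, -1))), -1)), 14) = Mul(Mul(Add(Pow(5, -1), 6), Pow(Add(45, Mul(-62, Rational(1, 47))), -1)), 14) = Mul(Mul(Add(Rational(1, 5), 6), Pow(Add(45, Rational(-62, 47)), -1)), 14) = Mul(Mul(Rational(31, 5), Pow(Rational(2053, 47), -1)), 14) = Mul(Mul(Rational(31, 5), Rational(47, 2053)), 14) = Mul(Rational(1457, 10265), 14) = Rational(20398, 10265)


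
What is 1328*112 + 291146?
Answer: 439882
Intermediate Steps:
1328*112 + 291146 = 148736 + 291146 = 439882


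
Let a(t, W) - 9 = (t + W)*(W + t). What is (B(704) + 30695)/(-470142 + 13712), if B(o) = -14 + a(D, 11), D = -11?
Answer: -3069/45643 ≈ -0.067239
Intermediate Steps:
a(t, W) = 9 + (W + t)² (a(t, W) = 9 + (t + W)*(W + t) = 9 + (W + t)*(W + t) = 9 + (W + t)²)
B(o) = -5 (B(o) = -14 + (9 + (11 - 11)²) = -14 + (9 + 0²) = -14 + (9 + 0) = -14 + 9 = -5)
(B(704) + 30695)/(-470142 + 13712) = (-5 + 30695)/(-470142 + 13712) = 30690/(-456430) = 30690*(-1/456430) = -3069/45643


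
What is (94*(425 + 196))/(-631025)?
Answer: -58374/631025 ≈ -0.092507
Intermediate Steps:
(94*(425 + 196))/(-631025) = (94*621)*(-1/631025) = 58374*(-1/631025) = -58374/631025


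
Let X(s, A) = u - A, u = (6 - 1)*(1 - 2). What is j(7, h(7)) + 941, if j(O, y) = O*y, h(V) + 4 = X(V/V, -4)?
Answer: 906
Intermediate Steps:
u = -5 (u = 5*(-1) = -5)
X(s, A) = -5 - A
h(V) = -5 (h(V) = -4 + (-5 - 1*(-4)) = -4 + (-5 + 4) = -4 - 1 = -5)
j(7, h(7)) + 941 = 7*(-5) + 941 = -35 + 941 = 906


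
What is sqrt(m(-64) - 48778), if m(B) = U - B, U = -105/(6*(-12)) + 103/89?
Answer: I*sqrt(55561374078)/1068 ≈ 220.71*I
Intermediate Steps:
U = 5587/2136 (U = -105/(-72) + 103*(1/89) = -105*(-1/72) + 103/89 = 35/24 + 103/89 = 5587/2136 ≈ 2.6156)
m(B) = 5587/2136 - B
sqrt(m(-64) - 48778) = sqrt((5587/2136 - 1*(-64)) - 48778) = sqrt((5587/2136 + 64) - 48778) = sqrt(142291/2136 - 48778) = sqrt(-104047517/2136) = I*sqrt(55561374078)/1068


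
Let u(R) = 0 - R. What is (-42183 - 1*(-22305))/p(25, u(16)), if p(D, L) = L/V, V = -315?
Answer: -3130785/8 ≈ -3.9135e+5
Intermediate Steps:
u(R) = -R
p(D, L) = -L/315 (p(D, L) = L/(-315) = L*(-1/315) = -L/315)
(-42183 - 1*(-22305))/p(25, u(16)) = (-42183 - 1*(-22305))/((-(-1)*16/315)) = (-42183 + 22305)/((-1/315*(-16))) = -19878/16/315 = -19878*315/16 = -3130785/8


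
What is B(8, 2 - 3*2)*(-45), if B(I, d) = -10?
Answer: 450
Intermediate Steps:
B(8, 2 - 3*2)*(-45) = -10*(-45) = 450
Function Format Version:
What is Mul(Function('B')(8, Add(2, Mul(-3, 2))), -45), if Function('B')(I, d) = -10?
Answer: 450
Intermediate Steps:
Mul(Function('B')(8, Add(2, Mul(-3, 2))), -45) = Mul(-10, -45) = 450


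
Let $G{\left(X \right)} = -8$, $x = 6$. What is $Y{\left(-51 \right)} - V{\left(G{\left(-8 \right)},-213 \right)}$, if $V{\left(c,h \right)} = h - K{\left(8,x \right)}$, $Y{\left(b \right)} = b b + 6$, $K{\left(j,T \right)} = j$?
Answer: $2828$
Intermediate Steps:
$Y{\left(b \right)} = 6 + b^{2}$ ($Y{\left(b \right)} = b^{2} + 6 = 6 + b^{2}$)
$V{\left(c,h \right)} = -8 + h$ ($V{\left(c,h \right)} = h - 8 = -8 + h$)
$Y{\left(-51 \right)} - V{\left(G{\left(-8 \right)},-213 \right)} = \left(6 + \left(-51\right)^{2}\right) - \left(-8 - 213\right) = \left(6 + 2601\right) - -221 = 2607 + 221 = 2828$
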